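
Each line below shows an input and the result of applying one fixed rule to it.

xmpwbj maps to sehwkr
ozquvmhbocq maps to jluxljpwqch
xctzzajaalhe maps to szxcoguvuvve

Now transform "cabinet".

The transformation: shift every letter 5 places backward in the alphabet (wrapping around), then take characters alternately from the front and the back (1st, last, 2nd, 2nd-last, ...).
For "cabinet", step one produces "xvwdizo"; step two turns that into "xovzwid".
(Check on "ozquvmhbocq": → "julpqhcwjxl" → "jluxljpwqch" ✓)

xovzwid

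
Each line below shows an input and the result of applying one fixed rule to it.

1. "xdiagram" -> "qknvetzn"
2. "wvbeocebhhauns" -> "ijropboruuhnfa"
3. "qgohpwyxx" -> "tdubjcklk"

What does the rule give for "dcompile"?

What's happening: swap each adjacent pair of characters (1↔2, 3↔4, ...), then shift every letter 13 places forward in the alphabet (wrapping around) — i.e. ROT13.
Applying both steps to "dcompile": "cdmoipel", then "pqzbvcry".

pqzbvcry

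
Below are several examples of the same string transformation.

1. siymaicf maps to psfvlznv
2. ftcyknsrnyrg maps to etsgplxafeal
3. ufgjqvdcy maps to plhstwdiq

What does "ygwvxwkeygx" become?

Rule — move the last 2 characters to the front (rotate right by 2), then shift every letter 13 places forward in the alphabet (wrapping around) — i.e. ROT13.
Starting from "ygwvxwkeygx": after the first operation, "gxygwvxwkey"; after the second, "tkltjikjxrl".

tkltjikjxrl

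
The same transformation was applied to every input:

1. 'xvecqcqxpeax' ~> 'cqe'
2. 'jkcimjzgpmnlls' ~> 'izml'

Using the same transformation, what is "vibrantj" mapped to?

The transformation: keep one character in every 3, starting at position 1 (positions 1st, 4th, 7th, ...), then delete the first character.
On "vibrantj" that produces "rt".

rt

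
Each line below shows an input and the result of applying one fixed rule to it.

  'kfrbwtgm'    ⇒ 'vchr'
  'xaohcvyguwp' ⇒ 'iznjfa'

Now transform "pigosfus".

ardf

What's happening: shift every letter 11 places forward in the alphabet (wrapping around), then keep every other character starting from the first (positions 1st, 3rd, 5th, ...).
Doing the same to "pigosfus": "ardf".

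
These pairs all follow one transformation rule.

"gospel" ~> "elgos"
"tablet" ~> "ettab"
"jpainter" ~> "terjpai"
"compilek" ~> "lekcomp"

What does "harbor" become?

orhar

The rule is to swap the front and back halves of the string, then delete the first character.
Applying both steps to "harbor": "borhar", then "orhar".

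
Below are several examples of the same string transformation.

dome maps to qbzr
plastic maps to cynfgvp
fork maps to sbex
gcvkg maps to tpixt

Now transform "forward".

The pattern: shift every letter 13 places forward in the alphabet (wrapping around) — i.e. ROT13.
Applying that to "forward" gives "sbejneq".

sbejneq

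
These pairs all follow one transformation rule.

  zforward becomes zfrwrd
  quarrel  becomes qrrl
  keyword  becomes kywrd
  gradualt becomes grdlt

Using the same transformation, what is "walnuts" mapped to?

Each output is the input with this applied: remove every vowel.
So "walnuts" becomes "wlnts".

wlnts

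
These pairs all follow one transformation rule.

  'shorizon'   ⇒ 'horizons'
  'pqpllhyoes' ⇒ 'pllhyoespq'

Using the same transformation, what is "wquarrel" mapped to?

quarrelw

What's happening: swap the front and back halves of the string, then move the last 3 characters to the front (rotate right by 3).
On "wquarrel" that produces "quarrelw".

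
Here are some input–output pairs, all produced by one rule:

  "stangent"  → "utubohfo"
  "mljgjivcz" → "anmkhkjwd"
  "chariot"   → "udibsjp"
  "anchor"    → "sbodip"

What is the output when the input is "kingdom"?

Rule — shift every letter 1 place forward in the alphabet (wrapping around), then move the last character to the front.
"kingdom" → "ljohepn" → "nljohep".
(Check on "anchor": → "bodips" → "sbodip" ✓)

nljohep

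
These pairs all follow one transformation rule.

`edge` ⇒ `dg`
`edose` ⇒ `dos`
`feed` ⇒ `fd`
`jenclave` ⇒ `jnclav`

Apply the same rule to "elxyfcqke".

Rule — remove every "e".
Doing the same to "elxyfcqke": "lxyfcqk".

lxyfcqk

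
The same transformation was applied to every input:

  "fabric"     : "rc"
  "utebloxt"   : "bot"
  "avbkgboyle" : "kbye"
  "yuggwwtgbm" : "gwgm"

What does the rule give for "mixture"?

Looking at the pairs, the operation is to keep every other character starting from the second (positions 2nd, 4th, 6th, ...), then delete the first character.
For "mixture", step one produces "itr"; step two turns that into "tr".

tr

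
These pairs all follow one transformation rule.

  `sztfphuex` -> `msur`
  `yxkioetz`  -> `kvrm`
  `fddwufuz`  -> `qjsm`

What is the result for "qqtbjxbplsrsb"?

dokcff

In each case the input is transformed by: keep every other character starting from the second (positions 2nd, 4th, 6th, ...), then shift every letter 13 places forward in the alphabet (wrapping around) — i.e. ROT13.
Applying both steps to "qqtbjxbplsrsb": "qbxpss", then "dokcff".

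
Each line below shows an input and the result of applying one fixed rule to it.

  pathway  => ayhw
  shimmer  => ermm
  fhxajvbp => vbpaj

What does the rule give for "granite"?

teni

In each case the input is transformed by: delete the first 3 characters, then move the first 2 characters to the end (rotate left by 2).
Working it through for "granite": intermediate "nite", final "teni".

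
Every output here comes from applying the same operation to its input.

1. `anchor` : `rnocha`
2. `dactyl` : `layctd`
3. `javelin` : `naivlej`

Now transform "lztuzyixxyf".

fzytxuxziyl

Rule — take characters alternately from the front and the back (1st, last, 2nd, 2nd-last, ...), then move the first character to the end.
Starting from "lztuzyixxyf": after the first operation, "lfzytxuxziy"; after the second, "fzytxuxziyl".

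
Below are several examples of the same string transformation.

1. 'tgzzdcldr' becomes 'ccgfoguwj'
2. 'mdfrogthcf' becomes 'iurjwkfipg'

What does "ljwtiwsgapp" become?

zwlzvjdssom

Looking at the pairs, the operation is to shift every letter 3 places forward in the alphabet (wrapping around), then move the first 2 characters to the end (rotate left by 2).
"ljwtiwsgapp" → "omzwlzvjdss" → "zwlzvjdssom".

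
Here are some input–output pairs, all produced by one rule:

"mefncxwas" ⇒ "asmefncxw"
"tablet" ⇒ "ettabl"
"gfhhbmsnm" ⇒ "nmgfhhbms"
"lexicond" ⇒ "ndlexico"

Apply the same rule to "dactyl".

Looking at the pairs, the operation is to move the last 2 characters to the front (rotate right by 2).
For "dactyl" the result is "yldact".

yldact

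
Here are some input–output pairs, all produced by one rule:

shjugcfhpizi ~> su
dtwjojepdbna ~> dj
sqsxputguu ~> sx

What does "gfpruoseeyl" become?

Rule — keep one character in every 3, starting at position 1 (positions 1st, 4th, 7th, ...), then keep only the first 2 characters.
Starting from "gfpruoseeyl": after the first operation, "grsy"; after the second, "gr".

gr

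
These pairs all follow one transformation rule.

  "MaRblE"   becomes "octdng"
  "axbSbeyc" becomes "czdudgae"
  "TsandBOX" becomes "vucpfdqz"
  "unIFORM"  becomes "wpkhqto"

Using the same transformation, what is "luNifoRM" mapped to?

The pattern: shift every letter 2 places forward in the alphabet (wrapping around), then convert every letter to lowercase.
For "luNifoRM" the result is "nwpkhqto".

nwpkhqto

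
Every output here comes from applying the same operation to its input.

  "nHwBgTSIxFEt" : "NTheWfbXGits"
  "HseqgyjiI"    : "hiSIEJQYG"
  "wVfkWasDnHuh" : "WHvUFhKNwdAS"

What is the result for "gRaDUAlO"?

GorLAadu

In each case the input is transformed by: take characters alternately from the front and the back (1st, last, 2nd, 2nd-last, ...), then flip the case of every letter.
On "gRaDUAlO": the first step gives "gORlaADU", and the second then gives "GorLAadu".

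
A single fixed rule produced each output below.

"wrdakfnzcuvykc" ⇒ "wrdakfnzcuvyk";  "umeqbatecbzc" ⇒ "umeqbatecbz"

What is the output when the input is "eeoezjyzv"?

eeoezjyz

The pattern: delete the last character.
So "eeoezjyzv" becomes "eeoezjyz".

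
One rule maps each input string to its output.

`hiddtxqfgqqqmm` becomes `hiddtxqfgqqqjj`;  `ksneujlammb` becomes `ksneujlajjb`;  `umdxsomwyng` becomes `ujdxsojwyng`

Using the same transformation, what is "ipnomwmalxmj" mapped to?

ipnojwjalxjj

What's happening: replace every "m" with "j".
For "ipnomwmalxmj" the result is "ipnojwjalxjj".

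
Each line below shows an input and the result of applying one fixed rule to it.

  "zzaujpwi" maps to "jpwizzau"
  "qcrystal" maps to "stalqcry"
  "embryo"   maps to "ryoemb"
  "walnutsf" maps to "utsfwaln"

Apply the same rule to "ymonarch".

archymon

The rule is to swap the front and back halves of the string.
Applying that to "ymonarch" gives "archymon".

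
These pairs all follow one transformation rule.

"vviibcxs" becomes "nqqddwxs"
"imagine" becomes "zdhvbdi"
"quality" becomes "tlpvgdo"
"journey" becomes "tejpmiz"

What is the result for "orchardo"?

Looking at the pairs, the operation is to move the last character to the front, then shift every letter 5 places backward in the alphabet (wrapping around).
On "orchardo": the first step gives "oorchard", and the second then gives "jjmxcvmy".
(Check on "journey": → "yjourne" → "tejpmiz" ✓)

jjmxcvmy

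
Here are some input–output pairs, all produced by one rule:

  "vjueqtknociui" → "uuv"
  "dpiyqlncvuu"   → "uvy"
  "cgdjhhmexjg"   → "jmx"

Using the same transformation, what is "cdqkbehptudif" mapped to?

Rule — sort the characters into alphabetical order, then keep only the last 3 characters.
For "cdqkbehptudif", step one produces "bcddefhikpqtu"; step two turns that into "qtu".

qtu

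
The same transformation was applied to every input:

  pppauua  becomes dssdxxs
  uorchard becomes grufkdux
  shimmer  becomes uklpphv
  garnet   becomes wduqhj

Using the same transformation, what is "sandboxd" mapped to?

gdqgerav

The pattern: shift every letter 3 places forward in the alphabet (wrapping around), then swap the first and last characters.
For "sandboxd" the result is "gdqgerav".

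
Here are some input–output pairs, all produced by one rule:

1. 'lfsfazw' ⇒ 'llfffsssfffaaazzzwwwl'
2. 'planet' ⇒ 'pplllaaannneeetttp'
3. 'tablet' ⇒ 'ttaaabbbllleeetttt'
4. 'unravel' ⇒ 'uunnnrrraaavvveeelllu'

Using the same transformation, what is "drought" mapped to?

Rule — repeat every character 3 times, then move the first character to the end.
For "drought", step one produces "dddrrrooouuuggghhhttt"; step two turns that into "ddrrrooouuuggghhhtttd".

ddrrrooouuuggghhhtttd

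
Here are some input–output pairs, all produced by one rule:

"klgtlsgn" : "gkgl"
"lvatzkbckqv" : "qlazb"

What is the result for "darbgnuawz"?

wdrgu

Each output is the input with this applied: move the last 3 characters to the front (rotate right by 3), then keep every other character starting from the second (positions 2nd, 4th, 6th, ...).
On "darbgnuawz" that produces "wdrgu".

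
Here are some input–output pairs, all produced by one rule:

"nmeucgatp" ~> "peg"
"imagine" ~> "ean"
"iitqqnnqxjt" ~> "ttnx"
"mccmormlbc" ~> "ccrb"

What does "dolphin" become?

nli

In each case the input is transformed by: move the last character to the front, then keep one character in every 3, starting at position 1 (positions 1st, 4th, 7th, ...).
On "dolphin": the first step gives "ndolphi", and the second then gives "nli".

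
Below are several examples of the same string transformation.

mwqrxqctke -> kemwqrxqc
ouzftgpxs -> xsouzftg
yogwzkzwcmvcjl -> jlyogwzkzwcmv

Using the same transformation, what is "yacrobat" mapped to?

atyacro

The pattern: move the last 3 characters to the front (rotate right by 3), then delete the first character.
Doing the same to "yacrobat": "atyacro".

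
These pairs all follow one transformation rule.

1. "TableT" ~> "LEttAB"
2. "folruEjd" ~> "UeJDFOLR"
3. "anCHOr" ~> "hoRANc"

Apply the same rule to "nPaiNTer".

Looking at the pairs, the operation is to swap the front and back halves of the string, then flip the case of every letter.
"nPaiNTer" → "NTernPai" → "ntERNpAI".
(Check on "TableT": → "leTTab" → "LEttAB" ✓)

ntERNpAI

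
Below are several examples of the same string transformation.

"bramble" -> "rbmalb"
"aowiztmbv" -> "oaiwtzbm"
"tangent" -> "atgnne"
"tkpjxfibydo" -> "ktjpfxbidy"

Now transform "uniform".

nufiro

What's happening: delete the last character, then swap each adjacent pair of characters (1↔2, 3↔4, ...).
Applying both steps to "uniform": "unifor", then "nufiro".
(Check on "aowiztmbv": → "aowiztmb" → "oaiwtzbm" ✓)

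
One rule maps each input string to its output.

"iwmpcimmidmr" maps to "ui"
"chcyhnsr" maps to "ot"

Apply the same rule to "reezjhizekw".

dq

The transformation: shift every letter 12 places forward in the alphabet (wrapping around), then keep only the first 2 characters.
On "reezjhizekw": the first step gives "dqqlvtulqwi", and the second then gives "dq".
(Check on "iwmpcimmidmr": → "uiybouyyupyd" → "ui" ✓)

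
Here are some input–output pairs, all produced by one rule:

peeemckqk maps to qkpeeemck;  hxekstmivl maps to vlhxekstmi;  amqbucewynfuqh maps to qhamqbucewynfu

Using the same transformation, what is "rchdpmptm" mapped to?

The pattern: move the last 2 characters to the front (rotate right by 2).
Applying that to "rchdpmptm" gives "tmrchdpmp".

tmrchdpmp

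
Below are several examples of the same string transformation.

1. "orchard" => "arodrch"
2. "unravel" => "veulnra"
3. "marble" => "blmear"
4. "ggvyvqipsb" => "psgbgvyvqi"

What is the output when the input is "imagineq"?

The transformation: swap the first and last characters, then move the last 3 characters to the front (rotate right by 3).
Working it through for "imagineq": intermediate "qmaginei", final "neiqmagi".

neiqmagi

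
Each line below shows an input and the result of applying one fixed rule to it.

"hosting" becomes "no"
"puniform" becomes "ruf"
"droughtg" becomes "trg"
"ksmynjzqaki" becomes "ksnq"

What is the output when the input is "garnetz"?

The rule is to move the last 3 characters to the front (rotate right by 3), then keep one character in every 3, starting at position 2 (positions 2nd, 5th, 8th, ...).
Applying both steps to "garnetz": "etzgarn", then "ta".

ta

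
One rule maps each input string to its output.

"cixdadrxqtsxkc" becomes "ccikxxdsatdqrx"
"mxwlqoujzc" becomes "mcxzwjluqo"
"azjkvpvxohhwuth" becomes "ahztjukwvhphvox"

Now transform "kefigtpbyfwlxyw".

In each case the input is transformed by: take characters alternately from the front and the back (1st, last, 2nd, 2nd-last, ...).
For "kefigtpbyfwlxyw" the result is "kweyfxilgwtfpyb".

kweyfxilgwtfpyb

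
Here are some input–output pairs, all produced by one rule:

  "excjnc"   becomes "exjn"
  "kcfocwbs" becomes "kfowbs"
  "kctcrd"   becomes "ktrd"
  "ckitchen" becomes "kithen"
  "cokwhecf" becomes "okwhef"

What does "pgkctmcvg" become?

The transformation: remove every "c".
So "pgkctmcvg" becomes "pgktmvg".

pgktmvg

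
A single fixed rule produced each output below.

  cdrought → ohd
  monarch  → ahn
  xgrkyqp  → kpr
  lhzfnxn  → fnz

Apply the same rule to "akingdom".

The pattern: move the first 3 characters to the end (rotate left by 3), then keep one character in every 3, starting at position 1 (positions 1st, 4th, 7th, ...).
On "akingdom": the first step gives "ngdomaki", and the second then gives "nok".
(Check on "monarch": → "archmon" → "ahn" ✓)

nok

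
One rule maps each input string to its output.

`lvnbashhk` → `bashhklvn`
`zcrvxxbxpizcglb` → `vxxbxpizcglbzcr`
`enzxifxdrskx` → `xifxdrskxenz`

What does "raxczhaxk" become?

Looking at the pairs, the operation is to move the first 3 characters to the end (rotate left by 3).
Doing the same to "raxczhaxk": "czhaxkrax".

czhaxkrax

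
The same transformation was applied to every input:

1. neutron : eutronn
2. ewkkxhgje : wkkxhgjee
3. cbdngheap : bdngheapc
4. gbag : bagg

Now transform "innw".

nnwi

Looking at the pairs, the operation is to move the first character to the end.
On "innw" that produces "nnwi".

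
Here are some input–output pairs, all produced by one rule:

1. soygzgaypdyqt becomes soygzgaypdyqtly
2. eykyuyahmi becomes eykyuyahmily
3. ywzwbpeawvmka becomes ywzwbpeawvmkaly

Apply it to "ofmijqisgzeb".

The rule is to append "ly".
For "ofmijqisgzeb" the result is "ofmijqisgzebly".

ofmijqisgzebly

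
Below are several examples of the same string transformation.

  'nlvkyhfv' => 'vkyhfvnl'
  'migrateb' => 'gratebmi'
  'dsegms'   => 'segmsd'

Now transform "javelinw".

velinwja

Rule — move the last 2 characters to the front (rotate right by 2), then swap the front and back halves of the string.
Starting from "javelinw": after the first operation, "nwjaveli"; after the second, "velinwja".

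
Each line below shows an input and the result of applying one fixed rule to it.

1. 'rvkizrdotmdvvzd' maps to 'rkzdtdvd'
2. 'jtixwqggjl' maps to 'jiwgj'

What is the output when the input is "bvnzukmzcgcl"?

bnumcc

Each output is the input with this applied: keep every other character starting from the first (positions 1st, 3rd, 5th, ...).
On "bvnzukmzcgcl" that produces "bnumcc".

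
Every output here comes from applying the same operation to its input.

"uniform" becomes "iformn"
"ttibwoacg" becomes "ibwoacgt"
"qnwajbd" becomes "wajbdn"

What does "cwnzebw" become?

What's happening: delete the first character, then move the first character to the end.
Applying both steps to "cwnzebw": "wnzebw", then "nzebww".
(Check on "uniform": → "niform" → "iformn" ✓)

nzebww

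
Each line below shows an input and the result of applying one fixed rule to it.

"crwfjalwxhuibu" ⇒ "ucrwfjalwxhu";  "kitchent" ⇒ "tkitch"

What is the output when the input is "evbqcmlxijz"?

Looking at the pairs, the operation is to move the last character to the front, then delete the last 2 characters.
Applying both steps to "evbqcmlxijz": "zevbqcmlxij", then "zevbqcmlx".

zevbqcmlx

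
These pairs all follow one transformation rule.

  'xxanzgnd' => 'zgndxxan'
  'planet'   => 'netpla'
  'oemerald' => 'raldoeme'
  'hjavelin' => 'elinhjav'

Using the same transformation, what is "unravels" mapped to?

The rule is to swap the front and back halves of the string.
For "unravels" the result is "velsunra".

velsunra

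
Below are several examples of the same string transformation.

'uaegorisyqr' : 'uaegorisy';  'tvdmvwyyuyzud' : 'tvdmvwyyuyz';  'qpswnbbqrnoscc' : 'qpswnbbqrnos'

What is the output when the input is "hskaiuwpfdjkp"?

The transformation: delete the last 2 characters.
So "hskaiuwpfdjkp" becomes "hskaiuwpfdj".

hskaiuwpfdj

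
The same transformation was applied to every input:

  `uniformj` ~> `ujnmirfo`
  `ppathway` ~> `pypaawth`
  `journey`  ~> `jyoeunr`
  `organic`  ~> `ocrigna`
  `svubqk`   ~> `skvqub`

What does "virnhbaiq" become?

vqiiranbh

Looking at the pairs, the operation is to take characters alternately from the front and the back (1st, last, 2nd, 2nd-last, ...).
Applying that to "virnhbaiq" gives "vqiiranbh".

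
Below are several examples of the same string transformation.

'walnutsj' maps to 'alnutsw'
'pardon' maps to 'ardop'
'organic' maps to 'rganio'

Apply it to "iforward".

Each output is the input with this applied: delete the last character, then move the first character to the end.
"iforward" → "forwari".

forwari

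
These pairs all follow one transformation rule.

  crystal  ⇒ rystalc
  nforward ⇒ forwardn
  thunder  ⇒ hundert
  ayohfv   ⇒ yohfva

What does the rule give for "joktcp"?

Rule — move the first character to the end.
"joktcp" → "oktcpj".

oktcpj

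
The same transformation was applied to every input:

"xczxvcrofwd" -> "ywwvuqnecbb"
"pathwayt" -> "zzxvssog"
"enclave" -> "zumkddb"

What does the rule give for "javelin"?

The rule is to shift every letter 1 place backward in the alphabet (wrapping around), then sort the characters into reverse alphabetical order.
For "javelin", step one produces "izudkhm"; step two turns that into "zumkihd".

zumkihd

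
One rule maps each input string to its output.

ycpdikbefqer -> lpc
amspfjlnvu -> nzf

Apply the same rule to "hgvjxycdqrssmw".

Looking at the pairs, the operation is to shift every letter 13 places forward in the alphabet (wrapping around) — i.e. ROT13, then keep only the first 3 characters.
On "hgvjxycdqrssmw": the first step gives "utiwklpqdeffzj", and the second then gives "uti".

uti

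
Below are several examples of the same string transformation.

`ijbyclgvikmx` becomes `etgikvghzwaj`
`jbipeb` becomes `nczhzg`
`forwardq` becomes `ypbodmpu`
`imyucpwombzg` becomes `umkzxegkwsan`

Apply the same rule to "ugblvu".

jtssez

Rule — swap the front and back halves of the string, then shift every letter 2 places backward in the alphabet (wrapping around).
So "ugblvu" becomes "jtssez".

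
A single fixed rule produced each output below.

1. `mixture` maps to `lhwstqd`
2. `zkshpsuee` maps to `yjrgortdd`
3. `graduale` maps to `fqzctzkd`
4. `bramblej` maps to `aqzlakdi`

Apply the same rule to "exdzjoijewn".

Rule — shift every letter 1 place backward in the alphabet (wrapping around).
Applying that to "exdzjoijewn" gives "dwcyinhidvm".

dwcyinhidvm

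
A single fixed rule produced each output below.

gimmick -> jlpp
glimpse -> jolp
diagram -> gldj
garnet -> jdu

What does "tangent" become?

Rule — shift every letter 3 places forward in the alphabet (wrapping around), then delete the last 3 characters.
"tangent" → "wdqjhqw" → "wdqj".

wdqj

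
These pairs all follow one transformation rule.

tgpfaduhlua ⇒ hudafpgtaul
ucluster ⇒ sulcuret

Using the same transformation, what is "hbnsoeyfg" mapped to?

eosnbhgfy

Each output is the input with this applied: move the last 3 characters to the front (rotate right by 3), then reverse the string.
On "hbnsoeyfg": the first step gives "yfghbnsoe", and the second then gives "eosnbhgfy".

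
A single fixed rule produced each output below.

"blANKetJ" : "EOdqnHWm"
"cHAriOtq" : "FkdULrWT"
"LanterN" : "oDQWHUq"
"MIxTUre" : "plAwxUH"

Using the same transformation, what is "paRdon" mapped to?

The pattern: shift every letter 3 places forward in the alphabet (wrapping around), then flip the case of every letter.
For "paRdon" the result is "SDuGRQ".

SDuGRQ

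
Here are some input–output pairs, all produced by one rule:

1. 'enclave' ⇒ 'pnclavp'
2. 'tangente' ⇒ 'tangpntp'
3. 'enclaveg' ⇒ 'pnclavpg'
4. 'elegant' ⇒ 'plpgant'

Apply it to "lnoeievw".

Rule — replace every "e" with "p".
On "lnoeievw" that produces "lnopipvw".

lnopipvw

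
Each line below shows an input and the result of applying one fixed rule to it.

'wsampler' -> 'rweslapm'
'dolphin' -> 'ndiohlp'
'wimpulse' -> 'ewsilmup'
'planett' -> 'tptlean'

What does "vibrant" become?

The transformation: reverse the string, then take characters alternately from the front and the back (1st, last, 2nd, 2nd-last, ...).
Starting from "vibrant": after the first operation, "tnarbiv"; after the second, "tvniabr".

tvniabr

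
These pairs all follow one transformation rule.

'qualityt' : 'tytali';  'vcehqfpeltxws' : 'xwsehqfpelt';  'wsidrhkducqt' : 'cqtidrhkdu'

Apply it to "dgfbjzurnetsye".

syefbjzurnet

The pattern: delete the first 2 characters, then move the last 3 characters to the front (rotate right by 3).
Working it through for "dgfbjzurnetsye": intermediate "fbjzurnetsye", final "syefbjzurnet".
(Check on "wsidrhkducqt": → "idrhkducqt" → "cqtidrhkdu" ✓)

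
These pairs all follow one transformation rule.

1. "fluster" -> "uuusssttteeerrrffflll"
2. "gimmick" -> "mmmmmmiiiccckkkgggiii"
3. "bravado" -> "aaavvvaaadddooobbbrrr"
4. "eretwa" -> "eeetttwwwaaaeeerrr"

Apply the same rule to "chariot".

The pattern: move the first 2 characters to the end (rotate left by 2), then repeat every character 3 times.
Starting from "chariot": after the first operation, "ariotch"; after the second, "aaarrriiioootttccchhh".

aaarrriiioootttccchhh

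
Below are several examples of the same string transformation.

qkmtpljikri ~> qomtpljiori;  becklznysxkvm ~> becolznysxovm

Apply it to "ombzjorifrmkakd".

Each output is the input with this applied: replace every "k" with "o".
So "ombzjorifrmkakd" becomes "ombzjorifrmoaod".

ombzjorifrmoaod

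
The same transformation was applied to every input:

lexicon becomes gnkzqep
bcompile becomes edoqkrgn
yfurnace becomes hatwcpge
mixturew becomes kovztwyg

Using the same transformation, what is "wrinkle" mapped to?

What's happening: swap each adjacent pair of characters (1↔2, 3↔4, ...), then shift every letter 2 places forward in the alphabet (wrapping around).
Working it through for "wrinkle": intermediate "rwnilke", final "typknmg".
(Check on "yfurnace": → "fyruanec" → "hatwcpge" ✓)

typknmg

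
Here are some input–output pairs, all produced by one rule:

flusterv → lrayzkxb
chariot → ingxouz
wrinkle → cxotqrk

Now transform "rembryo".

In each case the input is transformed by: shift every letter 6 places forward in the alphabet (wrapping around).
"rembryo" → "xkshxeu".

xkshxeu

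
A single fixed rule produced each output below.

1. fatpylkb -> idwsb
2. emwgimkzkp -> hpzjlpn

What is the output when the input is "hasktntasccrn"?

kdvnwqwdvf

Each output is the input with this applied: shift every letter 3 places forward in the alphabet (wrapping around), then delete the last 3 characters.
Applying that to "hasktntasccrn" gives "kdvnwqwdvf".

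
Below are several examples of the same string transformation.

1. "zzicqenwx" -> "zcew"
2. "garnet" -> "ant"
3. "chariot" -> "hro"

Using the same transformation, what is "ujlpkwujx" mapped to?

What's happening: keep every other character starting from the second (positions 2nd, 4th, 6th, ...).
"ujlpkwujx" → "jpwj".

jpwj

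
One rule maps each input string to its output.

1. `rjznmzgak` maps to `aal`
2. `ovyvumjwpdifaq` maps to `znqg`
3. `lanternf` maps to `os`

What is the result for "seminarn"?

The pattern: keep one character in every 3, starting at position 3 (positions 3rd, 6th, 9th, ...), then shift every letter 1 place forward in the alphabet (wrapping around).
Working it through for "seminarn": intermediate "ma", final "nb".

nb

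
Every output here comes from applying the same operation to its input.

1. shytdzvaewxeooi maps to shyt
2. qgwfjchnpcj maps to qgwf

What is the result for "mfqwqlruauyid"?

The pattern: keep only the first 4 characters.
Doing the same to "mfqwqlruauyid": "mfqw".

mfqw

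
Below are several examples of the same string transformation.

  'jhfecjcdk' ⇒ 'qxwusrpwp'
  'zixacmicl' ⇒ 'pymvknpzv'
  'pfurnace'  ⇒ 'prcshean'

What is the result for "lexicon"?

The transformation: move the last 2 characters to the front (rotate right by 2), then shift every letter 13 places forward in the alphabet (wrapping around) — i.e. ROT13.
So "lexicon" becomes "bayrkvp".
(Check on "jhfecjcdk": → "dkjhfecjc" → "qxwusrpwp" ✓)

bayrkvp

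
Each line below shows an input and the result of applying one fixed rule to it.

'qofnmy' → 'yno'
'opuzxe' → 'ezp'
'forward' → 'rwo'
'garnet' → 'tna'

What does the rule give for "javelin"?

Looking at the pairs, the operation is to keep every other character starting from the second (positions 2nd, 4th, 6th, ...), then reverse the string.
Starting from "javelin": after the first operation, "aei"; after the second, "iea".

iea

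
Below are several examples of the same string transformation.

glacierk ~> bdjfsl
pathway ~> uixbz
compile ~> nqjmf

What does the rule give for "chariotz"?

Looking at the pairs, the operation is to shift every letter 1 place forward in the alphabet (wrapping around), then delete the first 2 characters.
Applying both steps to "chariotz": "dibsjpua", then "bsjpua".

bsjpua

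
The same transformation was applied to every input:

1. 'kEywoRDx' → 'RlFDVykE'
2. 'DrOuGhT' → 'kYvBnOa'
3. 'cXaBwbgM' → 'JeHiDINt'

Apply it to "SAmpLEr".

zhTWslY

The rule is to flip the case of every letter, then shift every letter 7 places forward in the alphabet (wrapping around).
Applying that to "SAmpLEr" gives "zhTWslY".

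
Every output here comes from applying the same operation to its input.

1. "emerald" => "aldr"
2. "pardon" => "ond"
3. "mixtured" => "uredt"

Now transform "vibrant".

antr

The transformation: delete the first 3 characters, then move the first character to the end.
Starting from "vibrant": after the first operation, "rant"; after the second, "antr".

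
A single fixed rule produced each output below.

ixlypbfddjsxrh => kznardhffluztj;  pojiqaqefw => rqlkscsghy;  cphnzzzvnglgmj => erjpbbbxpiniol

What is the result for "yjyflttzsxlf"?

Each output is the input with this applied: shift every letter 2 places forward in the alphabet (wrapping around).
For "yjyflttzsxlf" the result is "alahnvvbuznh".

alahnvvbuznh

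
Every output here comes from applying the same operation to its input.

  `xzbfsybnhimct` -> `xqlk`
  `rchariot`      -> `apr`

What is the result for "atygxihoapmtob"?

rvmkz

The transformation: shift every letter 2 places backward in the alphabet (wrapping around), then keep one character in every 3, starting at position 2 (positions 2nd, 5th, 8th, ...).
Starting from "atygxihoapmtob": after the first operation, "yrwevgfmynkrmz"; after the second, "rvmkz".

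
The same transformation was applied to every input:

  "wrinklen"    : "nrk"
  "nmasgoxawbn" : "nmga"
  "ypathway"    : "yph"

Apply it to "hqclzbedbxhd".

In each case the input is transformed by: keep one character in every 3, starting at position 2 (positions 2nd, 5th, 8th, ...), then move the last character to the front.
On "hqclzbedbxhd": the first step gives "qzdh", and the second then gives "hqzd".

hqzd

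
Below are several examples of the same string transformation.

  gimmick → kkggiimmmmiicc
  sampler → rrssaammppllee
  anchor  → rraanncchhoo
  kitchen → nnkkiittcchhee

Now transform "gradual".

The transformation: double every character, then move the last 2 characters to the front (rotate right by 2).
Applying both steps to "gradual": "ggrraadduuaall", then "llggrraadduuaa".

llggrraadduuaa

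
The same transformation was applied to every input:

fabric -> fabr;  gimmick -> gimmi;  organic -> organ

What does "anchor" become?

The transformation: delete the last 2 characters.
On "anchor" that produces "anch".

anch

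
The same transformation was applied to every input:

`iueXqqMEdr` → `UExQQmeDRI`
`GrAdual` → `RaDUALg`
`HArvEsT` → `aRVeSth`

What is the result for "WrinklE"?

What's happening: flip the case of every letter, then move the first character to the end.
On "WrinklE": the first step gives "wRINKLe", and the second then gives "RINKLew".

RINKLew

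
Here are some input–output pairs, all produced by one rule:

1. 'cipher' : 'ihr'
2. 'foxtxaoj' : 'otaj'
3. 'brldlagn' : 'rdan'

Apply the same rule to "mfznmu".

Rule — keep every other character starting from the second (positions 2nd, 4th, 6th, ...).
Applying that to "mfznmu" gives "fnu".

fnu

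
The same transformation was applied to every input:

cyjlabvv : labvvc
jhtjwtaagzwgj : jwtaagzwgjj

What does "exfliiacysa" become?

liiacysae

Looking at the pairs, the operation is to move the first 3 characters to the end (rotate left by 3), then delete the last 2 characters.
Working it through for "exfliiacysa": intermediate "liiacysaexf", final "liiacysae".
(Check on "jhtjwtaagzwgj": → "jwtaagzwgjjht" → "jwtaagzwgjj" ✓)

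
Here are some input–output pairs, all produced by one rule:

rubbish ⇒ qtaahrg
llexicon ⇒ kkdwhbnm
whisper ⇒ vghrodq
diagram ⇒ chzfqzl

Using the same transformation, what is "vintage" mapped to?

Looking at the pairs, the operation is to shift every letter 1 place backward in the alphabet (wrapping around).
On "vintage" that produces "uhmszfd".

uhmszfd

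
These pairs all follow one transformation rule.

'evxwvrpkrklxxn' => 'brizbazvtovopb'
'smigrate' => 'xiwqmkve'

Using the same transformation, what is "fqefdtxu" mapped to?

The transformation: move the last 2 characters to the front (rotate right by 2), then shift every letter 4 places forward in the alphabet (wrapping around).
On "fqefdtxu": the first step gives "xufqefdt", and the second then gives "byjuijhx".
(Check on "smigrate": → "tesmigra" → "xiwqmkve" ✓)

byjuijhx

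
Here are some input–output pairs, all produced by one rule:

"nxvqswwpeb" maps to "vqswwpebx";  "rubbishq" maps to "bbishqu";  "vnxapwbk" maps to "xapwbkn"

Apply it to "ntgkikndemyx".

The transformation: delete the first character, then move the first character to the end.
"ntgkikndemyx" → "gkikndemyxt".
(Check on "nxvqswwpeb": → "xvqswwpeb" → "vqswwpebx" ✓)

gkikndemyxt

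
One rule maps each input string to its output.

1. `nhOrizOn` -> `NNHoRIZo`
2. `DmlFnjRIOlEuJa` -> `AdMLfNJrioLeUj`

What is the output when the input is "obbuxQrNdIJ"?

In each case the input is transformed by: move the last character to the front, then flip the case of every letter.
Applying both steps to "obbuxQrNdIJ": "JobbuxQrNdI", then "jOBBUXqRnDi".

jOBBUXqRnDi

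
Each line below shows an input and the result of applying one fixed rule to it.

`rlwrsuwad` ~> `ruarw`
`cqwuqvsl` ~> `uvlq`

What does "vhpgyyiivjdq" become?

The transformation: move the first 3 characters to the end (rotate left by 3), then keep every other character starting from the first (positions 1st, 3rd, 5th, ...).
Working it through for "vhpgyyiivjdq": intermediate "gyyiivjdqvhp", final "gyijqh".

gyijqh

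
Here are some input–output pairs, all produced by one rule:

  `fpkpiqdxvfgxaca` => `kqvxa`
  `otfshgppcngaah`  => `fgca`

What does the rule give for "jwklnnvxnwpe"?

knne

The rule is to keep one character in every 3, starting at position 3 (positions 3rd, 6th, 9th, ...).
So "jwklnnvxnwpe" becomes "knne".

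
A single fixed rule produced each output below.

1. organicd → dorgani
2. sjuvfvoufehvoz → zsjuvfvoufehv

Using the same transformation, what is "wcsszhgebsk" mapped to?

What's happening: move the last character to the front, then delete the last character.
Starting from "wcsszhgebsk": after the first operation, "kwcsszhgebs"; after the second, "kwcsszhgeb".

kwcsszhgeb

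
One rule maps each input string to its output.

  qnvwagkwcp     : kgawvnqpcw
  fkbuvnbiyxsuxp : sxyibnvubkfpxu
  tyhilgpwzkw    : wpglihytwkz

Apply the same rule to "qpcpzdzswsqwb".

swszdzpcpqbwq

Looking at the pairs, the operation is to reverse the string, then move the first 3 characters to the end (rotate left by 3).
"qpcpzdzswsqwb" → "bwqswszdzpcpq" → "swszdzpcpqbwq".
(Check on "tyhilgpwzkw": → "wkzwpglihyt" → "wpglihytwkz" ✓)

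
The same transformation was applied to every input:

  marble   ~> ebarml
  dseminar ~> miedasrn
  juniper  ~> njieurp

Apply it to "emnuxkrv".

rnmkexvu

Rule — sort the characters into reverse alphabetical order, then move the first 3 characters to the end (rotate left by 3).
On "emnuxkrv" that produces "rnmkexvu".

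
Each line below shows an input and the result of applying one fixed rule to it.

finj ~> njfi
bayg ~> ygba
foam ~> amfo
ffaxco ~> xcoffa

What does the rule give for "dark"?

rkda

What's happening: swap the front and back halves of the string.
Applying that to "dark" gives "rkda".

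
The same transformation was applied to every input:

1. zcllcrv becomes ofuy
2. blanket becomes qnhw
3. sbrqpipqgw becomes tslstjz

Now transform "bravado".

ydgr

Each output is the input with this applied: delete the first 3 characters, then shift every letter 3 places forward in the alphabet (wrapping around).
For "bravado", step one produces "vado"; step two turns that into "ydgr".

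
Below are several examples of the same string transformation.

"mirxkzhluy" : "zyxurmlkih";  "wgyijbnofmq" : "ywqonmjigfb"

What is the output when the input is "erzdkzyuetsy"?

Looking at the pairs, the operation is to sort the characters into reverse alphabetical order.
On "erzdkzyuetsy" that produces "zzyyutsrkeed".

zzyyutsrkeed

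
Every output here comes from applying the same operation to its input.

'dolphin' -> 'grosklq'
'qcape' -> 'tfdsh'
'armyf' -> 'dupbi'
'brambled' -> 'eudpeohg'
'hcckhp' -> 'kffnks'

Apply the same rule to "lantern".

odqwhuq

Looking at the pairs, the operation is to shift every letter 3 places forward in the alphabet (wrapping around).
"lantern" → "odqwhuq".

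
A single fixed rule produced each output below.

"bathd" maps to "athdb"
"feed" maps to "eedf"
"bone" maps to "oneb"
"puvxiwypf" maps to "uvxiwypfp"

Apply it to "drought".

Looking at the pairs, the operation is to move the first character to the end.
So "drought" becomes "roughtd".

roughtd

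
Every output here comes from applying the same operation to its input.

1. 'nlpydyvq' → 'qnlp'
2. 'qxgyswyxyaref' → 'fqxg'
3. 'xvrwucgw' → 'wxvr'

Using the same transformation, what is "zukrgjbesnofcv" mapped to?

vzuk

In each case the input is transformed by: move the first 3 characters to the end (rotate left by 3), then keep only the last 4 characters.
Starting from "zukrgjbesnofcv": after the first operation, "rgjbesnofcvzuk"; after the second, "vzuk".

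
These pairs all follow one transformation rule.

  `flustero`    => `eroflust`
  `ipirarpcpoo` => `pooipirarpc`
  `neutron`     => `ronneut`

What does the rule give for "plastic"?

What's happening: move the last 3 characters to the front (rotate right by 3).
For "plastic" the result is "ticplas".

ticplas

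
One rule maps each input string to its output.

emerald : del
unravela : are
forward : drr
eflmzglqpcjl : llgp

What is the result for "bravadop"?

pad

The rule is to move the last character to the front, then keep one character in every 3, starting at position 1 (positions 1st, 4th, 7th, ...).
Applying both steps to "bravadop": "pbravado", then "pad".
(Check on "eflmzglqpcjl": → "leflmzglqpcj" → "llgp" ✓)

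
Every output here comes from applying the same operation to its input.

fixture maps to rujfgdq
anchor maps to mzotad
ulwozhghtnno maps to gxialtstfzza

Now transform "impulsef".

Looking at the pairs, the operation is to shift every letter 12 places forward in the alphabet (wrapping around).
"impulsef" → "uybgxeqr".

uybgxeqr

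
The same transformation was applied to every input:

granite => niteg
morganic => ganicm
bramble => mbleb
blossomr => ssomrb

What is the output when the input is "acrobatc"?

obatca

The pattern: move the first character to the end, then delete the first 2 characters.
"acrobatc" → "obatca".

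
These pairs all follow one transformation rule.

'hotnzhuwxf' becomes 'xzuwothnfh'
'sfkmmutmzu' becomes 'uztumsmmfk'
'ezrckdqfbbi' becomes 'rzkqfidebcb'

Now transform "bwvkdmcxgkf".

wxmvkkfgcdb

Rule — sort the characters into reverse alphabetical order, then swap each adjacent pair of characters (1↔2, 3↔4, ...).
"bwvkdmcxgkf" → "xwvmkkgfdcb" → "wxmvkkfgcdb".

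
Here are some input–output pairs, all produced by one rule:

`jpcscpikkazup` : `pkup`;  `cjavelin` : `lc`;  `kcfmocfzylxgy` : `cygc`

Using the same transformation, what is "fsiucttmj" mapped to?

tji

In each case the input is transformed by: move the first 3 characters to the end (rotate left by 3), then keep one character in every 3, starting at position 3 (positions 3rd, 6th, 9th, ...).
On "fsiucttmj" that produces "tji".
(Check on "jpcscpikkazup": → "scpikkazupjpc" → "pkup" ✓)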